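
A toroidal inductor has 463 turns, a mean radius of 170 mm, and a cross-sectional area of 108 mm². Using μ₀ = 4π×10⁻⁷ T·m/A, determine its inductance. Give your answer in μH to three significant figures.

For a thin toroid, L = μ₀N²A/(2πR).
L = (4π×10⁻⁷)(463)²(1.080×10^-4) / (2π×0.17 m) = 2.724×10^-5 H.

L ≈ 27.2 μH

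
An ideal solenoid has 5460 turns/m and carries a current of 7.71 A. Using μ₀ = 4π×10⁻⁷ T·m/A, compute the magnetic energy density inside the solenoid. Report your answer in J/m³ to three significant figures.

B = μ₀nI = (4π×10⁻⁷)(5.460×10^3)(7.71) = 5.290×10^-2 T.
u = B²/(2μ₀) = (5.290×10^-2)²/(2×4π×10⁻⁷) = 1.113×10^3 J/m³.

u ≈ 1110 J/m³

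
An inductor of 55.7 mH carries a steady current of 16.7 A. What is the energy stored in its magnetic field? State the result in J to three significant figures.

U ≈ 7.77 J

Stored magnetic energy: U = ½LI².
U = ½(5.570×10^-2 H)(16.7 A)² = 7.767 J.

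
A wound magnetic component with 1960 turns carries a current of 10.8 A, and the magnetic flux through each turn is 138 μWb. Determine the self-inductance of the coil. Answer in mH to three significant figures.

L ≈ 25.0 mH

Self-inductance is defined by L = NΦ_B/I (flux linkage over current).
L = (1960)(1.380×10^-4 Wb)/(10.8 A) = 2.504×10^-2 H.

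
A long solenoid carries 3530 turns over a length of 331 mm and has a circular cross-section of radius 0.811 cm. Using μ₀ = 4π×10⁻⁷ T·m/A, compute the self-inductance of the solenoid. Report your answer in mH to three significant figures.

A = πr² = π(8.110×10^-3 m)² = 2.066×10^-4 m².
For a long solenoid, L = μ₀N²A/ℓ.
L = (4π×10⁻⁷)(3530)²(2.066×10^-4)/(0.331 m) = 9.775×10^-3 H.

L ≈ 9.78 mH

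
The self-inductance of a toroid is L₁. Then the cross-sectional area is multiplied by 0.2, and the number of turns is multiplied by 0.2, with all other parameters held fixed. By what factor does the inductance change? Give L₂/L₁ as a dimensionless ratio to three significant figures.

For a toroid, L ∝ μᵣN²A/R.
L₂/L₁ = (0.2) × (0.2)^2 = 0.008.

L₂/L₁ = 0.008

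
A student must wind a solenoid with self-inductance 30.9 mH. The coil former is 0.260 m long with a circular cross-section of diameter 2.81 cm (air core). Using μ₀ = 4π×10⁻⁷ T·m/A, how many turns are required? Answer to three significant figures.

N ≈ 3210 turns

A = π(d/2)² = π(1.405×10^-2 m)² = 6.202×10^-4 m².
From L = μ₀N²A/ℓ, N = √(Lℓ / (μ₀A)).
N = √[(3.090×10^-2)(0.26) / ((4π×10⁻⁷)×6.202×10^-4)] = √(1.031×10^7) ≈ 3210.8.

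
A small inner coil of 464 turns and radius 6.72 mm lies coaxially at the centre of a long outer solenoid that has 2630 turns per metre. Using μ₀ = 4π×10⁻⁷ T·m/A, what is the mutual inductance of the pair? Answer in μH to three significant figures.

The outer solenoid produces a uniform field B₁ = μ₀n₁I₁ across the inner coil,
so the flux linkage is N₂Φ = N₂B₁A₂ = μ₀n₁N₂A₂·I₁, giving M = μ₀n₁N₂A₂.
A₂ = πr² = π(6.720×10^-3 m)² = 1.419×10^-4 m².
M = (4π×10⁻⁷)(2630)(464)(1.419×10^-4) = 2.176×10^-4 H.

M ≈ 218 μH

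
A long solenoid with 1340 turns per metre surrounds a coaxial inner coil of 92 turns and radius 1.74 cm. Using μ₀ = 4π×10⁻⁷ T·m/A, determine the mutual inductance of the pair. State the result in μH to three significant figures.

M ≈ 147 μH

The outer solenoid produces a uniform field B₁ = μ₀n₁I₁ across the inner coil,
so the flux linkage is N₂Φ = N₂B₁A₂ = μ₀n₁N₂A₂·I₁, giving M = μ₀n₁N₂A₂.
A₂ = πr² = π(1.740×10^-2 m)² = 9.511×10^-4 m².
M = (4π×10⁻⁷)(1340)(92)(9.511×10^-4) = 1.474×10^-4 H.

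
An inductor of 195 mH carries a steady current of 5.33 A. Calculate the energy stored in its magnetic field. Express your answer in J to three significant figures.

U ≈ 2.77 J

Stored magnetic energy: U = ½LI².
U = ½(0.195 H)(5.33 A)² = 2.77 J.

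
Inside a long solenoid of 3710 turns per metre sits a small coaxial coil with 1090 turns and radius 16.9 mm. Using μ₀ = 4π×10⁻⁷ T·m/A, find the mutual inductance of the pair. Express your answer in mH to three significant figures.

M ≈ 4.56 mH

The outer solenoid produces a uniform field B₁ = μ₀n₁I₁ across the inner coil,
so the flux linkage is N₂Φ = N₂B₁A₂ = μ₀n₁N₂A₂·I₁, giving M = μ₀n₁N₂A₂.
A₂ = πr² = π(1.690×10^-2 m)² = 8.973×10^-4 m².
M = (4π×10⁻⁷)(3710)(1090)(8.973×10^-4) = 4.560×10^-3 H.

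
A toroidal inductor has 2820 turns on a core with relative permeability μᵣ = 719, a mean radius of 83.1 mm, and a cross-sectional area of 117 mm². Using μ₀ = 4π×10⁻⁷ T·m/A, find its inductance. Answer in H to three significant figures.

L ≈ 1.61 H

For a thin toroid, L = μ₀μᵣN²A/(2πR).
L = (4π×10⁻⁷)(719)(2820)²(1.170×10^-4) / (2π×8.310×10^-2 m) = 1.61 H.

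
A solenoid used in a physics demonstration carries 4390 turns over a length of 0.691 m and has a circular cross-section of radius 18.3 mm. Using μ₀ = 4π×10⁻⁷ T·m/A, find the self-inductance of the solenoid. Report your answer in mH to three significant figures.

L ≈ 36.9 mH

A = πr² = π(1.830×10^-2 m)² = 1.052×10^-3 m².
For a long solenoid, L = μ₀N²A/ℓ.
L = (4π×10⁻⁷)(4390)²(1.052×10^-3)/(0.691 m) = 3.687×10^-2 H.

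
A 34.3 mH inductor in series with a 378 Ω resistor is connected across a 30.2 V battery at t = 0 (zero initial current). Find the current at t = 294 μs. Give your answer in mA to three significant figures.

τ = L/R = 3.430×10^-2/378 = 9.074×10^-5 s; final current I_∞ = ε/R = 30.2/378 = 7.989×10^-2 A.
I(t) = I_∞(1 − e^(−t/τ)) with t/τ = 3.240.
I = (7.989×10^-2)(1 − e^(−3.240)) = 7.677×10^-2 A.

I ≈ 76.8 mA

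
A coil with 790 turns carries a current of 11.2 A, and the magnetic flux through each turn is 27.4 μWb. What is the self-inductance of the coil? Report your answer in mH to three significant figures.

L ≈ 1.93 mH

Self-inductance is defined by L = NΦ_B/I (flux linkage over current).
L = (790)(2.740×10^-5 Wb)/(11.2 A) = 1.933×10^-3 H.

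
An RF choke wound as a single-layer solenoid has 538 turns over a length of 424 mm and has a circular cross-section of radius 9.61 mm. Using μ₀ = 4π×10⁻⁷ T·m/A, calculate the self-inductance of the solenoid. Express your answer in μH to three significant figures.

A = πr² = π(9.610×10^-3 m)² = 2.901×10^-4 m².
For a long solenoid, L = μ₀N²A/ℓ.
L = (4π×10⁻⁷)(538)²(2.901×10^-4)/(0.424 m) = 2.489×10^-4 H.

L ≈ 249 μH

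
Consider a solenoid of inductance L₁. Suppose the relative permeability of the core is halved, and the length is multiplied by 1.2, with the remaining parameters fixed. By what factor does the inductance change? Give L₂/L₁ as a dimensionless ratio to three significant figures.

L₂/L₁ = 0.417

For a solenoid, L ∝ μᵣN²A/ℓ.
L₂/L₁ = (0.5) × (1.2)^-1 = 0.417.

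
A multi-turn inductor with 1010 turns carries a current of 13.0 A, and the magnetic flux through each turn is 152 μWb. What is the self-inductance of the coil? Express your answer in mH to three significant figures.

L ≈ 11.8 mH

Self-inductance is defined by L = NΦ_B/I (flux linkage over current).
L = (1010)(1.520×10^-4 Wb)/(13.0 A) = 1.181×10^-2 H.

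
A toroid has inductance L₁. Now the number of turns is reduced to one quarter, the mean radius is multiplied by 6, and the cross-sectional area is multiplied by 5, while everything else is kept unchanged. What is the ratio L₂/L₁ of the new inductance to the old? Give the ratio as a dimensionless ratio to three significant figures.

L₂/L₁ = 0.0521

For a toroid, L ∝ μᵣN²A/R.
L₂/L₁ = (0.25)^2 × (6)^-1 × (5) = 0.0521.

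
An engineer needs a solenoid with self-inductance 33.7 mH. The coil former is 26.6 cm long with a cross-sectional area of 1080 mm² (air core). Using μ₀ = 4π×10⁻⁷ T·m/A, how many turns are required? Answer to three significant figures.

A = 1080 mm² = 1.080×10^-3 m².
From L = μ₀N²A/ℓ, N = √(Lℓ / (μ₀A)).
N = √[(3.370×10^-2)(0.266) / ((4π×10⁻⁷)×1.080×10^-3)] = √(6.605×10^6) ≈ 2570.0.

N ≈ 2570 turns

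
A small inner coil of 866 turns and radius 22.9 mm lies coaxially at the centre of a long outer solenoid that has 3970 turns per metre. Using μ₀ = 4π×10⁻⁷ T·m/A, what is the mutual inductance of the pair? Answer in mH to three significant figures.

The outer solenoid produces a uniform field B₁ = μ₀n₁I₁ across the inner coil,
so the flux linkage is N₂Φ = N₂B₁A₂ = μ₀n₁N₂A₂·I₁, giving M = μ₀n₁N₂A₂.
A₂ = πr² = π(2.290×10^-2 m)² = 1.647×10^-3 m².
M = (4π×10⁻⁷)(3970)(866)(1.647×10^-3) = 7.118×10^-3 H.

M ≈ 7.12 mH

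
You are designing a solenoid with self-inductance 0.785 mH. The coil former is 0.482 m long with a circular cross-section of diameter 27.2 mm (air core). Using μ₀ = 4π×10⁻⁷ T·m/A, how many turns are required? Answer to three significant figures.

N ≈ 720 turns

A = π(d/2)² = π(1.360×10^-2 m)² = 5.811×10^-4 m².
From L = μ₀N²A/ℓ, N = √(Lℓ / (μ₀A)).
N = √[(7.850×10^-4)(0.482) / ((4π×10⁻⁷)×5.811×10^-4)] = √(5.182×10^5) ≈ 719.8.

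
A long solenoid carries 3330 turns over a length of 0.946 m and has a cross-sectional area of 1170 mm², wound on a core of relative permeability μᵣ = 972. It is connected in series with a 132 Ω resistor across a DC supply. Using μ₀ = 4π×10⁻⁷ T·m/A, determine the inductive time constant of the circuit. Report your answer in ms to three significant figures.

A = 1170 mm² = 1.170×10^-3 m².
L = μ₀μᵣN²A/ℓ = (4π×10⁻⁷)(972)(3330)²(1.170×10^-3)/(0.946) = 16.75 H.
τ = L/R = (16.75)/(132) = 0.1269 s.

τ ≈ 127 ms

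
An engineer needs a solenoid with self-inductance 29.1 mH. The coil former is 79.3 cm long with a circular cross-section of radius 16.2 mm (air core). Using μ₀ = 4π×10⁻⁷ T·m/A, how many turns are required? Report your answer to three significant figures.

N ≈ 4720 turns

A = πr² = π(1.620×10^-2 m)² = 8.2448×10^-4 m².
From L = μ₀N²A/ℓ, N = √(Lℓ / (μ₀A)).
N = √[(2.910×10^-2)(0.793) / ((4π×10⁻⁷)×8.2448×10^-4)] = √(2.227×10^7) ≈ 4719.4.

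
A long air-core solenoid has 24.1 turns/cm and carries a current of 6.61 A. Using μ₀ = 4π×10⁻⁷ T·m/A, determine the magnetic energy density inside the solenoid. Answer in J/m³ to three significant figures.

B = μ₀nI = (4π×10⁻⁷)(2.410×10^3)(6.61) = 2.002×10^-2 T.
u = B²/(2μ₀) = (2.002×10^-2)²/(2×4π×10⁻⁷) = 159.4 J/m³.

u ≈ 159 J/m³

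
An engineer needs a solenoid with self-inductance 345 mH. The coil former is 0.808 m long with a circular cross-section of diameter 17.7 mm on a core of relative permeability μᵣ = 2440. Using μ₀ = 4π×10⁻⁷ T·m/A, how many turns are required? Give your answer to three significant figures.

N ≈ 608 turns

A = π(d/2)² = π(8.850×10^-3 m)² = 2.461×10^-4 m².
From L = μ₀μᵣN²A/ℓ, N = √(Lℓ / (μ₀μᵣA)).
N = √[(0.345)(0.808) / ((4π×10⁻⁷)(2440)×2.461×10^-4)] = √(3.6948×10^5) ≈ 607.9.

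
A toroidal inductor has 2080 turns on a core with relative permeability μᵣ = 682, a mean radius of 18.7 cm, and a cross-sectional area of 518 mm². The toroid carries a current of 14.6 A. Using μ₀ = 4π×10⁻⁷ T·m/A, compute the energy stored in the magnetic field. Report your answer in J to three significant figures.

L = μ₀μᵣN²A/(2πR) = (4π×10⁻⁷)(682)(2080)²(5.180×10^-4)/(2π×0.187) = 1.6347 H.
U = ½LI² = ½(1.6347)(14.6)² = 174.2 J.

U ≈ 174 J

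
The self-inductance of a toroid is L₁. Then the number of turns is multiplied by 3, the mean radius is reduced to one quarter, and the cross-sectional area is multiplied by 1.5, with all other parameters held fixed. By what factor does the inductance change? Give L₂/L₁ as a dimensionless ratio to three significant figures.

For a toroid, L ∝ μᵣN²A/R.
L₂/L₁ = (3)^2 × (0.25)^-1 × (1.5) = 54.0.

L₂/L₁ = 54.0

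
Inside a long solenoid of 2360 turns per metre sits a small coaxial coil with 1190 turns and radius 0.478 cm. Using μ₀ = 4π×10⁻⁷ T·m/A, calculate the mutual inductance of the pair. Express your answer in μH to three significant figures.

The outer solenoid produces a uniform field B₁ = μ₀n₁I₁ across the inner coil,
so the flux linkage is N₂Φ = N₂B₁A₂ = μ₀n₁N₂A₂·I₁, giving M = μ₀n₁N₂A₂.
A₂ = πr² = π(4.780×10^-3 m)² = 7.178×10^-5 m².
M = (4π×10⁻⁷)(2360)(1190)(7.178×10^-5) = 2.533×10^-4 H.

M ≈ 253 μH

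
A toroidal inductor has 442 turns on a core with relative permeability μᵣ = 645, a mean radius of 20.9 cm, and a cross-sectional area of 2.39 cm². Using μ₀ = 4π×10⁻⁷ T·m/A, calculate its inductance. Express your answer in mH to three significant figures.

L ≈ 28.8 mH

For a thin toroid, L = μ₀μᵣN²A/(2πR).
L = (4π×10⁻⁷)(645)(442)²(2.390×10^-4) / (2π×0.209 m) = 2.882×10^-2 H.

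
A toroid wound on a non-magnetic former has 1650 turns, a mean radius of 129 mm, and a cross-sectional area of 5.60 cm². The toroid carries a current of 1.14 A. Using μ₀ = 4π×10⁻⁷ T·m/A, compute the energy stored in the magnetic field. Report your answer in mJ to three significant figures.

U ≈ 1.54 mJ

L = μ₀N²A/(2πR) = (4π×10⁻⁷)(1650)²(5.600×10^-4)/(2π×0.129) = 2.364×10^-3 H.
U = ½LI² = ½(2.364×10^-3)(1.14)² = 1.536×10^-3 J.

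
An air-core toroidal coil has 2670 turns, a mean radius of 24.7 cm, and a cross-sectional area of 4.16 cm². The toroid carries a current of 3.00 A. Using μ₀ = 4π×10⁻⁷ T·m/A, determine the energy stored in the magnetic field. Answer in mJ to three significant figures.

L = μ₀N²A/(2πR) = (4π×10⁻⁷)(2670)²(4.160×10^-4)/(2π×0.247) = 2.401×10^-3 H.
U = ½LI² = ½(2.401×10^-3)(3.00)² = 1.081×10^-2 J.

U ≈ 10.8 mJ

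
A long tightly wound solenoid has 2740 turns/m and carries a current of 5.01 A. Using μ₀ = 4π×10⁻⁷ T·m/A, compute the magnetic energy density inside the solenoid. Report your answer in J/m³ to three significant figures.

B = μ₀nI = (4π×10⁻⁷)(2.740×10^3)(5.01) = 1.725×10^-2 T.
u = B²/(2μ₀) = (1.725×10^-2)²/(2×4π×10⁻⁷) = 118.4 J/m³.

u ≈ 118 J/m³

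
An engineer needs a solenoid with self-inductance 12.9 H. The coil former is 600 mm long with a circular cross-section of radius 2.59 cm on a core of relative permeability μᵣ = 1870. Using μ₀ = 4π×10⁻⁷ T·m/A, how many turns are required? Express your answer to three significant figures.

N ≈ 1250 turns

A = πr² = π(2.590×10^-2 m)² = 2.107×10^-3 m².
From L = μ₀μᵣN²A/ℓ, N = √(Lℓ / (μ₀μᵣA)).
N = √[(12.9)(0.6) / ((4π×10⁻⁷)(1870)×2.107×10^-3)] = √(1.563×10^6) ≈ 1250.2.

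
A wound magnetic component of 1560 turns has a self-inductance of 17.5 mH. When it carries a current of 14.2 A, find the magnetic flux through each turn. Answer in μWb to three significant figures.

From L = NΦ_B/I, the flux per turn is Φ_B = LI/N.
Φ_B = (1.750×10^-2 H)(14.2 A)/1560 = 1.593×10^-4 Wb.

Φ_B ≈ 159 μWb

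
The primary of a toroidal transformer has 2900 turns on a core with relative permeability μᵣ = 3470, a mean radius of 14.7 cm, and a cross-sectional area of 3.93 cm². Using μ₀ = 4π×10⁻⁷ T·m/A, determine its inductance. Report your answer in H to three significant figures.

For a thin toroid, L = μ₀μᵣN²A/(2πR).
L = (4π×10⁻⁷)(3470)(2900)²(3.930×10^-4) / (2π×0.147 m) = 15.6 H.

L ≈ 15.6 H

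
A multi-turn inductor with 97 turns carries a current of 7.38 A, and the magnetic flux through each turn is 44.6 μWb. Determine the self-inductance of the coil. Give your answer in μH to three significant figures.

Self-inductance is defined by L = NΦ_B/I (flux linkage over current).
L = (97)(4.460×10^-5 Wb)/(7.38 A) = 5.862×10^-4 H.

L ≈ 586 μH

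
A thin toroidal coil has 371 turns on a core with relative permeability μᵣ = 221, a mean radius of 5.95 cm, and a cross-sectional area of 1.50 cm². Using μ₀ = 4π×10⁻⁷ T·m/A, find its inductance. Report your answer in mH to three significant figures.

L ≈ 15.3 mH

For a thin toroid, L = μ₀μᵣN²A/(2πR).
L = (4π×10⁻⁷)(221)(371)²(1.500×10^-4) / (2π×5.950×10^-2 m) = 1.534×10^-2 H.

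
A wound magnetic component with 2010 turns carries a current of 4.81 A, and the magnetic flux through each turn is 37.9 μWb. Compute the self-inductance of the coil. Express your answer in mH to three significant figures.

Self-inductance is defined by L = NΦ_B/I (flux linkage over current).
L = (2010)(3.790×10^-5 Wb)/(4.81 A) = 1.584×10^-2 H.

L ≈ 15.8 mH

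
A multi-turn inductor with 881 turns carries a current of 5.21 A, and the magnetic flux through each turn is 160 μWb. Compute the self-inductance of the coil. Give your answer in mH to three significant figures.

L ≈ 27.1 mH

Self-inductance is defined by L = NΦ_B/I (flux linkage over current).
L = (881)(1.600×10^-4 Wb)/(5.21 A) = 2.706×10^-2 H.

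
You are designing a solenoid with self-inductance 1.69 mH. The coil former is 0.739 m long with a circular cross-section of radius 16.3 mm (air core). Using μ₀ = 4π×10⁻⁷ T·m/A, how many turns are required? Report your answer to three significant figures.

A = πr² = π(1.630×10^-2 m)² = 8.347×10^-4 m².
From L = μ₀N²A/ℓ, N = √(Lℓ / (μ₀A)).
N = √[(1.690×10^-3)(0.739) / ((4π×10⁻⁷)×8.347×10^-4)] = √(1.191×10^6) ≈ 1091.2.

N ≈ 1090 turns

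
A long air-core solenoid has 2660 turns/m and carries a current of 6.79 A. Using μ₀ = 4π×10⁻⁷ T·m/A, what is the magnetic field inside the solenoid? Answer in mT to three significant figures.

B ≈ 22.7 mT

Inside a long solenoid, B = μ₀nI.
B = (4π×10⁻⁷)(2.660×10^3 m⁻¹)(6.79 A) = 2.270×10^-2 T.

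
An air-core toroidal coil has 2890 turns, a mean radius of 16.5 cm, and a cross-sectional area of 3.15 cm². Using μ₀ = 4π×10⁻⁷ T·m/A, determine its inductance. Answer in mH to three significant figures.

L ≈ 3.19 mH

For a thin toroid, L = μ₀N²A/(2πR).
L = (4π×10⁻⁷)(2890)²(3.150×10^-4) / (2π×0.165 m) = 3.189×10^-3 H.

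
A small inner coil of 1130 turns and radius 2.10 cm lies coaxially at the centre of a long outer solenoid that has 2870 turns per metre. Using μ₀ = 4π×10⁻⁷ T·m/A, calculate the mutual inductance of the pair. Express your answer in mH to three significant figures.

The outer solenoid produces a uniform field B₁ = μ₀n₁I₁ across the inner coil,
so the flux linkage is N₂Φ = N₂B₁A₂ = μ₀n₁N₂A₂·I₁, giving M = μ₀n₁N₂A₂.
A₂ = πr² = π(2.100×10^-2 m)² = 1.385×10^-3 m².
M = (4π×10⁻⁷)(2870)(1130)(1.385×10^-3) = 5.646×10^-3 H.

M ≈ 5.65 mH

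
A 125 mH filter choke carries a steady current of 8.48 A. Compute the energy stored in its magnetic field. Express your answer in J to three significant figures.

Stored magnetic energy: U = ½LI².
U = ½(0.125 H)(8.48 A)² = 4.494 J.

U ≈ 4.49 J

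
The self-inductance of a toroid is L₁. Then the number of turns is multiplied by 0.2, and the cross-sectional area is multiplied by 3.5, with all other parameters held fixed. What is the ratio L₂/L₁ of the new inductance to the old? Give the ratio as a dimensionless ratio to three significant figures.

For a toroid, L ∝ μᵣN²A/R.
L₂/L₁ = (0.2)^2 × (3.5) = 0.140.

L₂/L₁ = 0.140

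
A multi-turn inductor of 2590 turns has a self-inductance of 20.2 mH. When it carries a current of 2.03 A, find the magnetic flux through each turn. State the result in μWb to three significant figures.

Φ_B ≈ 15.8 μWb

From L = NΦ_B/I, the flux per turn is Φ_B = LI/N.
Φ_B = (2.020×10^-2 H)(2.03 A)/2590 = 1.583×10^-5 Wb.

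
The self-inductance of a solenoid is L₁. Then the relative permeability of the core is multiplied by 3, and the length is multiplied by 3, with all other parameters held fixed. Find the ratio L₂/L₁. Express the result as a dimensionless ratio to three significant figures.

L₂/L₁ = 1.00

For a solenoid, L ∝ μᵣN²A/ℓ.
L₂/L₁ = (3) × (3)^-1 = 1.00.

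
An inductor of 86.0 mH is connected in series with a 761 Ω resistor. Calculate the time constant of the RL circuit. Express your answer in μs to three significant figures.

τ ≈ 113 μs

τ = L/R = (8.600×10^-2 H)/(761 Ω) = 1.130×10^-4 s.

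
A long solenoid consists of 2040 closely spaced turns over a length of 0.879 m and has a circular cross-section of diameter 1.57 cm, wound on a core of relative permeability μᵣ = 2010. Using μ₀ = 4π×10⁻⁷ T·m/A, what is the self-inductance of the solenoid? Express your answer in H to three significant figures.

A = π(d/2)² = π(7.850×10^-3 m)² = 1.936×10^-4 m².
For a long solenoid, L = μ₀μᵣN²A/ℓ.
L = (4π×10⁻⁷)(2010)(2040)²(1.936×10^-4)/(0.879 m) = 2.315 H.

L ≈ 2.32 H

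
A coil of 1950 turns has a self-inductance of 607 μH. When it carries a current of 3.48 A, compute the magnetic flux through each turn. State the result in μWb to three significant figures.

Φ_B ≈ 1.08 μWb

From L = NΦ_B/I, the flux per turn is Φ_B = LI/N.
Φ_B = (6.070×10^-4 H)(3.48 A)/1950 = 1.083×10^-6 Wb.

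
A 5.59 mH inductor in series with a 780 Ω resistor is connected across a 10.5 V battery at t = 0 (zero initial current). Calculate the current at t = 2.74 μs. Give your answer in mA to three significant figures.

I ≈ 4.28 mA

τ = L/R = 5.590×10^-3/780 = 7.167×10^-6 s; final current I_∞ = ε/R = 10.5/780 = 1.346×10^-2 A.
I(t) = I_∞(1 − e^(−t/τ)) with t/τ = 0.382.
I = (1.346×10^-2)(1 − e^(−0.382)) = 4.277×10^-3 A.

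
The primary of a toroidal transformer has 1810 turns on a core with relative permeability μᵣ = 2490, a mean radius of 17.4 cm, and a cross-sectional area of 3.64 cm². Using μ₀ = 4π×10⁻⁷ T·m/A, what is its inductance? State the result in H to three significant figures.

L ≈ 3.41 H

For a thin toroid, L = μ₀μᵣN²A/(2πR).
L = (4π×10⁻⁷)(2490)(1810)²(3.640×10^-4) / (2π×0.174 m) = 3.413 H.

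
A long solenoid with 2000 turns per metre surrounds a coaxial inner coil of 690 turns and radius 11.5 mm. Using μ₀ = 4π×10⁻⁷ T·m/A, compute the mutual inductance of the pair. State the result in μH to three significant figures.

The outer solenoid produces a uniform field B₁ = μ₀n₁I₁ across the inner coil,
so the flux linkage is N₂Φ = N₂B₁A₂ = μ₀n₁N₂A₂·I₁, giving M = μ₀n₁N₂A₂.
A₂ = πr² = π(1.150×10^-2 m)² = 4.1548×10^-4 m².
M = (4π×10⁻⁷)(2000)(690)(4.1548×10^-4) = 7.205×10^-4 H.

M ≈ 721 μH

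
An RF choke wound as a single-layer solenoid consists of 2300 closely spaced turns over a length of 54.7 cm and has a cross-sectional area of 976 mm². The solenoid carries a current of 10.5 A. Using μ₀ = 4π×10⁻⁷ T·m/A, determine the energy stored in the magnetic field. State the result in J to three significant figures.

A = 976 mm² = 9.760×10^-4 m².
L = μ₀N²A/ℓ = (4π×10⁻⁷)(2300)²(9.760×10^-4)/(0.547) = 1.186×10^-2 H.
U = ½LI² = ½(1.186×10^-2)(10.5)² = 0.6538 J.

U ≈ 0.654 J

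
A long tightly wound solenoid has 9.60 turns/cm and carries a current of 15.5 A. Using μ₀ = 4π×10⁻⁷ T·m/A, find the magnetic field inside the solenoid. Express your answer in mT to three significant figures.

Inside a long solenoid, B = μ₀nI.
B = (4π×10⁻⁷)(960 m⁻¹)(15.5 A) = 1.870×10^-2 T.

B ≈ 18.7 mT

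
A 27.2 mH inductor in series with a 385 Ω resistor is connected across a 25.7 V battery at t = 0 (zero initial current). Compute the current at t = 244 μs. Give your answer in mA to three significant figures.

τ = L/R = 2.720×10^-2/385 = 7.0649×10^-5 s; final current I_∞ = ε/R = 25.7/385 = 6.675×10^-2 A.
I(t) = I_∞(1 − e^(−t/τ)) with t/τ = 3.454.
I = (6.675×10^-2)(1 − e^(−3.454)) = 6.464×10^-2 A.

I ≈ 64.6 mA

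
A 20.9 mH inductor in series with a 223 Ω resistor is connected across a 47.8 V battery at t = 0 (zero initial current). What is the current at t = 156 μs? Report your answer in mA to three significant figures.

τ = L/R = 2.090×10^-2/223 = 9.372×10^-5 s; final current I_∞ = ε/R = 47.8/223 = 0.2143 A.
I(t) = I_∞(1 − e^(−t/τ)) with t/τ = 1.664.
I = (0.2143)(1 − e^(−1.664)) = 0.1738 A.

I ≈ 174 mA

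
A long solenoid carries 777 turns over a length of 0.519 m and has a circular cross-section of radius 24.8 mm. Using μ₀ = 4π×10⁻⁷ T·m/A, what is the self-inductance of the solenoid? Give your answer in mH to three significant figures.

A = πr² = π(2.480×10^-2 m)² = 1.932×10^-3 m².
For a long solenoid, L = μ₀N²A/ℓ.
L = (4π×10⁻⁷)(777)²(1.932×10^-3)/(0.519 m) = 2.824×10^-3 H.

L ≈ 2.82 mH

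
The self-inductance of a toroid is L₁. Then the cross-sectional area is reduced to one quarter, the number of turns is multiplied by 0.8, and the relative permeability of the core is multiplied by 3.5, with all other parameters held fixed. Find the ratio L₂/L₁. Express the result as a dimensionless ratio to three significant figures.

L₂/L₁ = 0.560

For a toroid, L ∝ μᵣN²A/R.
L₂/L₁ = (0.25) × (0.8)^2 × (3.5) = 0.560.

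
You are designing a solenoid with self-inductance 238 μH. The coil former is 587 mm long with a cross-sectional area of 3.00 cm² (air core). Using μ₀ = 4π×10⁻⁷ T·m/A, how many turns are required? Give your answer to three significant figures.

N ≈ 609 turns

A = 3.00 cm² = 3.000×10^-4 m².
From L = μ₀N²A/ℓ, N = √(Lℓ / (μ₀A)).
N = √[(2.380×10^-4)(0.587) / ((4π×10⁻⁷)×3.000×10^-4)] = √(3.706×10^5) ≈ 608.8.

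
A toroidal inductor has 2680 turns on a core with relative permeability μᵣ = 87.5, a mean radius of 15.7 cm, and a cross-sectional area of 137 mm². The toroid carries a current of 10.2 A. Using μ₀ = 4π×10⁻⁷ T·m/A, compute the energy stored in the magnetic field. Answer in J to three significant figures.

L = μ₀μᵣN²A/(2πR) = (4π×10⁻⁷)(87.5)(2680)²(1.370×10^-4)/(2π×0.157) = 0.1097 H.
U = ½LI² = ½(0.1097)(10.2)² = 5.706 J.

U ≈ 5.71 J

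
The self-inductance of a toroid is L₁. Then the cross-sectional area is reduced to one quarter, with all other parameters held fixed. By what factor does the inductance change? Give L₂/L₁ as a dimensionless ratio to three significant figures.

For a toroid, L ∝ μᵣN²A/R.
L₂/L₁ = (0.25) = 0.250.

L₂/L₁ = 0.250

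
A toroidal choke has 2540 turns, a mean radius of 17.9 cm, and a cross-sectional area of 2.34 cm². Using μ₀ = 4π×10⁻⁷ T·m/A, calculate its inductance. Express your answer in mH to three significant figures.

For a thin toroid, L = μ₀N²A/(2πR).
L = (4π×10⁻⁷)(2540)²(2.340×10^-4) / (2π×0.179 m) = 1.687×10^-3 H.

L ≈ 1.69 mH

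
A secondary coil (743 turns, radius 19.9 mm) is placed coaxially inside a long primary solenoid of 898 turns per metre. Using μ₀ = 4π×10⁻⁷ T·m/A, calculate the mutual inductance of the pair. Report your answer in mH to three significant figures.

M ≈ 1.04 mH

The outer solenoid produces a uniform field B₁ = μ₀n₁I₁ across the inner coil,
so the flux linkage is N₂Φ = N₂B₁A₂ = μ₀n₁N₂A₂·I₁, giving M = μ₀n₁N₂A₂.
A₂ = πr² = π(1.990×10^-2 m)² = 1.244×10^-3 m².
M = (4π×10⁻⁷)(898)(743)(1.244×10^-3) = 1.043×10^-3 H.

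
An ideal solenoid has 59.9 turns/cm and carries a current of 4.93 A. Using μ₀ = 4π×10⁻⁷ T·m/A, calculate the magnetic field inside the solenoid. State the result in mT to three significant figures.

Inside a long solenoid, B = μ₀nI.
B = (4π×10⁻⁷)(5.990×10^3 m⁻¹)(4.93 A) = 3.711×10^-2 T.

B ≈ 37.1 mT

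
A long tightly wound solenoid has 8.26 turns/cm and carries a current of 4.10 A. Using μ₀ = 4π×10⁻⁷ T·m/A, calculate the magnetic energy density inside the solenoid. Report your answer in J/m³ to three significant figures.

u ≈ 7.21 J/m³

B = μ₀nI = (4π×10⁻⁷)(826)(4.10) = 4.256×10^-3 T.
u = B²/(2μ₀) = (4.256×10^-3)²/(2×4π×10⁻⁷) = 7.206 J/m³.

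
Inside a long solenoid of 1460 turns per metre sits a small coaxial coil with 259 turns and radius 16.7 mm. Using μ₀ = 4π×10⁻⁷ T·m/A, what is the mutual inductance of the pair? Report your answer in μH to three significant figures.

M ≈ 416 μH

The outer solenoid produces a uniform field B₁ = μ₀n₁I₁ across the inner coil,
so the flux linkage is N₂Φ = N₂B₁A₂ = μ₀n₁N₂A₂·I₁, giving M = μ₀n₁N₂A₂.
A₂ = πr² = π(1.670×10^-2 m)² = 8.762×10^-4 m².
M = (4π×10⁻⁷)(1460)(259)(8.762×10^-4) = 4.163×10^-4 H.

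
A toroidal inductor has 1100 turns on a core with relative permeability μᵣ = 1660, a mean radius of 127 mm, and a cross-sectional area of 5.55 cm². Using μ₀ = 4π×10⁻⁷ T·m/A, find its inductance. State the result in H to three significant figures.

L ≈ 1.76 H

For a thin toroid, L = μ₀μᵣN²A/(2πR).
L = (4π×10⁻⁷)(1660)(1100)²(5.550×10^-4) / (2π×0.127 m) = 1.756 H.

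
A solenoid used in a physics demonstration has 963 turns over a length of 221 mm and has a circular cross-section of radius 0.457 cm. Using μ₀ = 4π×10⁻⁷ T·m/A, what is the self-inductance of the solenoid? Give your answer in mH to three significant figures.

A = πr² = π(4.570×10^-3 m)² = 6.561×10^-5 m².
For a long solenoid, L = μ₀N²A/ℓ.
L = (4π×10⁻⁷)(963)²(6.561×10^-5)/(0.221 m) = 3.460×10^-4 H.

L ≈ 0.346 mH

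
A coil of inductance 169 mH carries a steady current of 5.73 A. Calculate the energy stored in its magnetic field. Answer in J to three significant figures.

Stored magnetic energy: U = ½LI².
U = ½(0.169 H)(5.73 A)² = 2.774 J.

U ≈ 2.77 J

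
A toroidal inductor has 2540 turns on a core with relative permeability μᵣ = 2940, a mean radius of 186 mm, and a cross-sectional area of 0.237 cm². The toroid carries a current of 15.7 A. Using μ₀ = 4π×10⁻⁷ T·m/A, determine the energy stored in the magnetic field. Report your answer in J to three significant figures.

L = μ₀μᵣN²A/(2πR) = (4π×10⁻⁷)(2940)(2540)²(2.370×10^-5)/(2π×0.186) = 0.4834 H.
U = ½LI² = ½(0.4834)(15.7)² = 59.57 J.

U ≈ 59.6 J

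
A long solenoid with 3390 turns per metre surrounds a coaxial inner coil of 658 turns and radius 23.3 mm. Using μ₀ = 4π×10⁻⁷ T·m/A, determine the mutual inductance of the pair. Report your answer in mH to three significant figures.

The outer solenoid produces a uniform field B₁ = μ₀n₁I₁ across the inner coil,
so the flux linkage is N₂Φ = N₂B₁A₂ = μ₀n₁N₂A₂·I₁, giving M = μ₀n₁N₂A₂.
A₂ = πr² = π(2.330×10^-2 m)² = 1.706×10^-3 m².
M = (4π×10⁻⁷)(3390)(658)(1.706×10^-3) = 4.781×10^-3 H.

M ≈ 4.78 mH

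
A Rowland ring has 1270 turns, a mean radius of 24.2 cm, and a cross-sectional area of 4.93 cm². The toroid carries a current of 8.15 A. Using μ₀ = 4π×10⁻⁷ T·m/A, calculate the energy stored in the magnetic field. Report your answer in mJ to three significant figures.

U ≈ 21.8 mJ

L = μ₀N²A/(2πR) = (4π×10⁻⁷)(1270)²(4.930×10^-4)/(2π×0.242) = 6.572×10^-4 H.
U = ½LI² = ½(6.572×10^-4)(8.15)² = 2.182×10^-2 J.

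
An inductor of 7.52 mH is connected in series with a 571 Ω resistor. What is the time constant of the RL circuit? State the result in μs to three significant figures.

τ = L/R = (7.520×10^-3 H)/(571 Ω) = 1.317×10^-5 s.

τ ≈ 13.2 μs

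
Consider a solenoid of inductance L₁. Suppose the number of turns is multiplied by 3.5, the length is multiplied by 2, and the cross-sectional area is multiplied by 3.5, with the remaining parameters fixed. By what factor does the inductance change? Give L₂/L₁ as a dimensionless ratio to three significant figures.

L₂/L₁ = 21.4

For a solenoid, L ∝ μᵣN²A/ℓ.
L₂/L₁ = (3.5)^2 × (2)^-1 × (3.5) = 21.4.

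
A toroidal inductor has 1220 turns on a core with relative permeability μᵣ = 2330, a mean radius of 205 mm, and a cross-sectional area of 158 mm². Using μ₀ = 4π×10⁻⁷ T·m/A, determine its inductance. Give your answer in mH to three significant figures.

For a thin toroid, L = μ₀μᵣN²A/(2πR).
L = (4π×10⁻⁷)(2330)(1220)²(1.580×10^-4) / (2π×0.205 m) = 0.5346 H.

L ≈ 535 mH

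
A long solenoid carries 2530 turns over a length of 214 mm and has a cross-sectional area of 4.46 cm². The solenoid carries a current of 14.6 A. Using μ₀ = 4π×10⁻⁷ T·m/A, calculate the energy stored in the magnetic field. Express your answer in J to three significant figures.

A = 4.46 cm² = 4.460×10^-4 m².
L = μ₀N²A/ℓ = (4π×10⁻⁷)(2530)²(4.460×10^-4)/(0.214) = 1.676×10^-2 H.
U = ½LI² = ½(1.676×10^-2)(14.6)² = 1.787 J.

U ≈ 1.79 J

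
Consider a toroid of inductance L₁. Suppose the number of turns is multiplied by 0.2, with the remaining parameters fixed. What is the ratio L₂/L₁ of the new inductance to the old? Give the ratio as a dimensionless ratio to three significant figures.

For a toroid, L ∝ μᵣN²A/R.
L₂/L₁ = (0.2)^2 = 0.0400.

L₂/L₁ = 0.0400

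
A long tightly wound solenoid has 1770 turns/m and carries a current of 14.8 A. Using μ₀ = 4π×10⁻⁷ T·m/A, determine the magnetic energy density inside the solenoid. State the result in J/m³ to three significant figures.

u ≈ 431 J/m³

B = μ₀nI = (4π×10⁻⁷)(1.770×10^3)(14.8) = 3.292×10^-2 T.
u = B²/(2μ₀) = (3.292×10^-2)²/(2×4π×10⁻⁷) = 431.2 J/m³.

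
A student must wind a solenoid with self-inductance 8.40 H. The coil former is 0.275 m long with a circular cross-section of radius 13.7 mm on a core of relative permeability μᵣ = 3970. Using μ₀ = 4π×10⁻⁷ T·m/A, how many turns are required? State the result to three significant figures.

A = πr² = π(1.370×10^-2 m)² = 5.896×10^-4 m².
From L = μ₀μᵣN²A/ℓ, N = √(Lℓ / (μ₀μᵣA)).
N = √[(8.4)(0.275) / ((4π×10⁻⁷)(3970)×5.896×10^-4)] = √(7.853×10^5) ≈ 886.2.

N ≈ 886 turns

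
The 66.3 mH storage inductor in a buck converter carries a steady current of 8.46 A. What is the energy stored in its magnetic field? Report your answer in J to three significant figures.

Stored magnetic energy: U = ½LI².
U = ½(6.630×10^-2 H)(8.46 A)² = 2.373 J.

U ≈ 2.37 J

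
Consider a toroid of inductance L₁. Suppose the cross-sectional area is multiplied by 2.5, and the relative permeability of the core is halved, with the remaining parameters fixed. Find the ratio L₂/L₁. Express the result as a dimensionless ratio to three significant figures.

For a toroid, L ∝ μᵣN²A/R.
L₂/L₁ = (2.5) × (0.5) = 1.25.

L₂/L₁ = 1.25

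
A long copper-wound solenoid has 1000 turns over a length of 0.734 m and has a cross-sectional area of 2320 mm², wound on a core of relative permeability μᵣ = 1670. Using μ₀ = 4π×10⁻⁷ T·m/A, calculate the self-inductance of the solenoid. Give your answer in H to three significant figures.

L ≈ 6.63 H

A = 2320 mm² = 2.320×10^-3 m².
For a long solenoid, L = μ₀μᵣN²A/ℓ.
L = (4π×10⁻⁷)(1670)(1000)²(2.320×10^-3)/(0.734 m) = 6.633 H.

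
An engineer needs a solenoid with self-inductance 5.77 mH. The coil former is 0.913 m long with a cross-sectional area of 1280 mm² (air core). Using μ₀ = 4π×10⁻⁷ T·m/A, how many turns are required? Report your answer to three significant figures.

A = 1280 mm² = 1.280×10^-3 m².
From L = μ₀N²A/ℓ, N = √(Lℓ / (μ₀A)).
N = √[(5.770×10^-3)(0.913) / ((4π×10⁻⁷)×1.280×10^-3)] = √(3.275×10^6) ≈ 1809.7.

N ≈ 1810 turns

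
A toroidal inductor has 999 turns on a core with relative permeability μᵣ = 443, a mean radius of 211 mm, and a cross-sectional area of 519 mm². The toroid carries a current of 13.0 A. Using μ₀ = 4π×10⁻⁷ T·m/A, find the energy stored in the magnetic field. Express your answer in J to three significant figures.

L = μ₀μᵣN²A/(2πR) = (4π×10⁻⁷)(443)(999)²(5.190×10^-4)/(2π×0.211) = 0.217495 H.
U = ½LI² = ½(0.217495)(13.0)² = 18.38 J.

U ≈ 18.4 J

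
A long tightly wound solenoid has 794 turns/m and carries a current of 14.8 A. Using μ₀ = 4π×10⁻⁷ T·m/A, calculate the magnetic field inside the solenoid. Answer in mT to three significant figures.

Inside a long solenoid, B = μ₀nI.
B = (4π×10⁻⁷)(794 m⁻¹)(14.8 A) = 1.477×10^-2 T.

B ≈ 14.8 mT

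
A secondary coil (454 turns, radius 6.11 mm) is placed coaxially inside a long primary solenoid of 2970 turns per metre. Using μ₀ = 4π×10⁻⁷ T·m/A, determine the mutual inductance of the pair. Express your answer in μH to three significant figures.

The outer solenoid produces a uniform field B₁ = μ₀n₁I₁ across the inner coil,
so the flux linkage is N₂Φ = N₂B₁A₂ = μ₀n₁N₂A₂·I₁, giving M = μ₀n₁N₂A₂.
A₂ = πr² = π(6.110×10^-3 m)² = 1.173×10^-4 m².
M = (4π×10⁻⁷)(2970)(454)(1.173×10^-4) = 1.987×10^-4 H.

M ≈ 199 μH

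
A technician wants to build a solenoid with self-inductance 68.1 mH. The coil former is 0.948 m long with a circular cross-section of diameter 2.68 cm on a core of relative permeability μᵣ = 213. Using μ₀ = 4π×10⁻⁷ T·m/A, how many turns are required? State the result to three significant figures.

A = π(d/2)² = π(1.340×10^-2 m)² = 5.641×10^-4 m².
From L = μ₀μᵣN²A/ℓ, N = √(Lℓ / (μ₀μᵣA)).
N = √[(6.810×10^-2)(0.948) / ((4π×10⁻⁷)(213)×5.641×10^-4)] = √(4.276×10^5) ≈ 653.9.

N ≈ 654 turns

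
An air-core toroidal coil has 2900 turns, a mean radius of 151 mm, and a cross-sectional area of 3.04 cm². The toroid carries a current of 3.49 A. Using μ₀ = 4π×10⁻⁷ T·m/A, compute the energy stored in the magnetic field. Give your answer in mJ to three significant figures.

L = μ₀N²A/(2πR) = (4π×10⁻⁷)(2900)²(3.040×10^-4)/(2π×0.151) = 3.386×10^-3 H.
U = ½LI² = ½(3.386×10^-3)(3.49)² = 2.062×10^-2 J.

U ≈ 20.6 mJ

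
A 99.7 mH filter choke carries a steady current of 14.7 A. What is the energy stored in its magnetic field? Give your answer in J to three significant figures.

Stored magnetic energy: U = ½LI².
U = ½(9.970×10^-2 H)(14.7 A)² = 10.77 J.

U ≈ 10.8 J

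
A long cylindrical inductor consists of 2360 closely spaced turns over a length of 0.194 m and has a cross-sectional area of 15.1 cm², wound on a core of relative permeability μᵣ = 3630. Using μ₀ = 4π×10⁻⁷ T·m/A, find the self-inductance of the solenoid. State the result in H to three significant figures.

L ≈ 198 H

A = 15.1 cm² = 1.510×10^-3 m².
For a long solenoid, L = μ₀μᵣN²A/ℓ.
L = (4π×10⁻⁷)(3630)(2360)²(1.510×10^-3)/(0.194 m) = 197.7 H.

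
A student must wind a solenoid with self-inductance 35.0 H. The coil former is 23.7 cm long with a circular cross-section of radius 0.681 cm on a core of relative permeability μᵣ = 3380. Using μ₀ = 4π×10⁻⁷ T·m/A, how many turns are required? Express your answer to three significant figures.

A = πr² = π(6.810×10^-3 m)² = 1.457×10^-4 m².
From L = μ₀μᵣN²A/ℓ, N = √(Lℓ / (μ₀μᵣA)).
N = √[(35)(0.237) / ((4π×10⁻⁷)(3380)×1.457×10^-4)] = √(1.340×10^7) ≈ 3661.2.

N ≈ 3660 turns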